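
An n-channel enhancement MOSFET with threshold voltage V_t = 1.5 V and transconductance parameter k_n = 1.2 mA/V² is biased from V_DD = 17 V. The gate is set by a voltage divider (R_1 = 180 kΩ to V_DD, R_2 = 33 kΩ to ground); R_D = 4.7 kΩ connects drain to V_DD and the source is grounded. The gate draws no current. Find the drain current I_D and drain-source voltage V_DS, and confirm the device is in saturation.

I_D ≈ 0.77 mA, V_DS ≈ 13 V

V_G = V_DD·R_2/(R_1+R_2) = 17×33/213 = 2.63 V. With the source grounded, V_GS = V_G = 2.63 V.
Assume saturation: I_D = (k_n/2)(V_GS − V_t)² = (1.2/2)×(2.63 − 1.5)² = 0.6×1.13² = 0.771 mA.
V_DS = V_DD − I_D·R_D = 17 − 0.771×4.7 = 13.4 V.
Saturation requires V_DS ≥ V_GS − V_t = 1.13 V; 13.4 ≥ 1.13 ✓.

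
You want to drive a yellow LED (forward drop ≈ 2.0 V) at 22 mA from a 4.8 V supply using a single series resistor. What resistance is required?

R ≈ 0.13 kΩ

The resistor drops V_S − V_D = 4.8 − 2.0 = 2.8 V at 22 mA.
R = 2.8 V / 22 mA = 0.127 kΩ.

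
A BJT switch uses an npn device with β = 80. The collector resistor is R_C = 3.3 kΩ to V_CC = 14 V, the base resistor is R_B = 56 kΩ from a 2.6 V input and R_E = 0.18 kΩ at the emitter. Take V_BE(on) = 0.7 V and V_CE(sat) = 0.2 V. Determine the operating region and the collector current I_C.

Assume active. Base-emitter loop: I_B = (V_BB − V_BE)/(R_B + (β+1)R_E) = (2.6 − 0.7)/(56 + 81×0.18) = 0.0269 mA.
I_C = β·I_B = 80×0.0269 = 2.15 mA.
V_CE = V_CC − I_C·R_C − I_E·R_E = 14 − 2.15×3.3 − 2.18×0.18 = 6.5 V > V_CE(sat), so the active-region assumption holds.

active; I_C ≈ 2.2 mA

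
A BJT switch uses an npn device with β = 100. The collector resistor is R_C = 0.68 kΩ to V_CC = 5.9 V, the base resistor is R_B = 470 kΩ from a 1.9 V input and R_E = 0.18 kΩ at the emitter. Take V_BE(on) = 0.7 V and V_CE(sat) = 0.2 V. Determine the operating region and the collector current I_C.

Assume active. Base-emitter loop: I_B = (V_BB − V_BE)/(R_B + (β+1)R_E) = (1.9 − 0.7)/(470 + 101×0.18) = 0.00246 mA.
I_C = β·I_B = 100×0.00246 = 0.246 mA.
V_CE = V_CC − I_C·R_C − I_E·R_E = 5.9 − 0.246×0.68 − 0.248×0.18 = 5.69 V > V_CE(sat), so the active-region assumption holds.

active; I_C ≈ 0.25 mA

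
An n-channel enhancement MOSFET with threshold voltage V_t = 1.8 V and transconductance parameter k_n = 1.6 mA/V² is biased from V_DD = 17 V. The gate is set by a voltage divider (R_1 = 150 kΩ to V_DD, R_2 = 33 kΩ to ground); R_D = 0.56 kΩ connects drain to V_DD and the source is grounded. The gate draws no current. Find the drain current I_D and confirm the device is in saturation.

I_D ≈ 1.3 mA

V_G = V_DD·R_2/(R_1+R_2) = 17×33/183 = 3.07 V. With the source grounded, V_GS = V_G = 3.07 V.
Assume saturation: I_D = (k_n/2)(V_GS − V_t)² = (1.6/2)×(3.07 − 1.8)² = 0.8×1.27² = 1.28 mA.
V_DS = V_DD − I_D·R_D = 17 − 1.28×0.56 = 16.3 V.
Saturation requires V_DS ≥ V_GS − V_t = 1.27 V; 16.3 ≥ 1.27 ✓.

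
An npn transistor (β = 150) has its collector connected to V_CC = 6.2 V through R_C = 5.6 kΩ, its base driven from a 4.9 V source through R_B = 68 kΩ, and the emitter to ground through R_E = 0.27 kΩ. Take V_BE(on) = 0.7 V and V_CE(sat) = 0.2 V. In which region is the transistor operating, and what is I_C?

saturation; I_C ≈ 1 mA

Assume active: I_B = (4.9 − 0.7)/(68 + 151×0.27) = 0.0386 mA, I_C = β·I_B = 5.79 mA.
Then V_CE = 6.2 − 5.79×5.6 − 5.83×0.27 = -27.8 V < 0.2 V — the active assumption fails.
Re-solve with V_CE = 0.2 V. KCL at the emitter: V_E/R_E = (V_BB−0.7−V_E)/R_B + (V_CC−0.2−V_E)/R_C, giving V_E = 0.291 V.
I_C = (V_CC − 0.2 − V_E)/R_C = (6 − 0.291)/5.6 = 1.02 mA.
Check: I_B = (4.2 − 0.291)/68 = 0.0575 mA, and β·I_B = 8.62 mA > I_C, confirming saturation.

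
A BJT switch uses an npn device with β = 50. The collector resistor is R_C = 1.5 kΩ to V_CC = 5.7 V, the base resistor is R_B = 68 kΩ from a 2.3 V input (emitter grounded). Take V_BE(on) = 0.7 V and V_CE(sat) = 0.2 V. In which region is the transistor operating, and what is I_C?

Assume active. Base-emitter loop: I_B = (V_BB − V_BE)/R_B = (2.3 − 0.7)/68 = 0.0235 mA.
I_C = β·I_B = 50×0.0235 = 1.18 mA.
V_CE = V_CC − I_C·R_C = 5.7 − 1.18×1.5 = 3.94 V > V_CE(sat), so the active-region assumption holds.

active; I_C ≈ 1.2 mA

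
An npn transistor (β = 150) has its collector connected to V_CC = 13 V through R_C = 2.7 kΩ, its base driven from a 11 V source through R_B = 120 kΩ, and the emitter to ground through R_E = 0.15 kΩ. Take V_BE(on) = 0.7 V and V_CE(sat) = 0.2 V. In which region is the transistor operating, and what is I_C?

saturation; I_C ≈ 4.5 mA

Assume active: I_B = (11 − 0.7)/(120 + 151×0.15) = 0.0722 mA, I_C = β·I_B = 10.8 mA.
Then V_CE = 13 − 10.8×2.7 − 10.9×0.15 = -17.9 V < 0.2 V — the active assumption fails.
Re-solve with V_CE = 0.2 V. KCL at the emitter: V_E/R_E = (V_BB−0.7−V_E)/R_B + (V_CC−0.2−V_E)/R_C, giving V_E = 0.685 V.
I_C = (V_CC − 0.2 − V_E)/R_C = (12.8 − 0.685)/2.7 = 4.49 mA.
Check: I_B = (10.3 − 0.685)/120 = 0.0801 mA, and β·I_B = 12 mA > I_C, confirming saturation.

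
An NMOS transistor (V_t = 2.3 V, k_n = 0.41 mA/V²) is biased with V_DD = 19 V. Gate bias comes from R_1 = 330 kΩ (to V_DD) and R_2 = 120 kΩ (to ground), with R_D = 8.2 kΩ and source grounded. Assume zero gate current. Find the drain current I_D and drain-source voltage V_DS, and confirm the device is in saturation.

I_D ≈ 1.6 mA, V_DS ≈ 6.1 V

V_G = V_DD·R_2/(R_1+R_2) = 19×120/450 = 5.07 V. With the source grounded, V_GS = V_G = 5.07 V.
Assume saturation: I_D = (k_n/2)(V_GS − V_t)² = (0.41/2)×(5.07 − 2.3)² = 0.205×2.77² = 1.57 mA.
V_DS = V_DD − I_D·R_D = 19 − 1.57×8.2 = 6.13 V.
Saturation requires V_DS ≥ V_GS − V_t = 2.77 V; 6.13 ≥ 2.77 ✓.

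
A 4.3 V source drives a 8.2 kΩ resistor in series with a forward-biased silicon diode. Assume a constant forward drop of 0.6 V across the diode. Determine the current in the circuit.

KVL around the loop: 4.3 = V_D + I·R = 0.6 + I × 8.2 kΩ.
So I = (4.3 − 0.6) / 8.2 kΩ = 3.7 / 8.2 = 0.451 mA.

I ≈ 0.45 mA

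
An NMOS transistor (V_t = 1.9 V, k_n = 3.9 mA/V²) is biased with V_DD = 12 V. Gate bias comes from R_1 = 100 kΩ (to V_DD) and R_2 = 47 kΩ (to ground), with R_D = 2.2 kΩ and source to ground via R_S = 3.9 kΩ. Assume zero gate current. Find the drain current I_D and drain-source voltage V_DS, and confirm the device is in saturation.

V_G = V_DD·R_2/(R_1+R_2) = 12×47/147 = 3.84 V.
Assume saturation: I_D = (k_n/2)(V_GS − V_t)² with V_GS = V_G − I_D·R_S = 3.84 − 3.9·I_D.
Substituting gives 29.7·I_D² − 30.5·I_D + 7.31 = 0, with roots I_D = 0.383 or 0.644 mA.
The root I_D = 0.644 mA gives V_GS = 1.33 V ≤ V_t, so take I_D = 0.383 mA.
Then V_GS = 2.34 V and V_DS = V_DD − I_D(R_D+R_S) = 12 − 0.383×6.1 = 9.66 V.
Saturation requires V_DS ≥ V_GS − V_t = 0.443 V; 9.66 ≥ 0.443 ✓.

I_D ≈ 0.38 mA, V_DS ≈ 9.7 V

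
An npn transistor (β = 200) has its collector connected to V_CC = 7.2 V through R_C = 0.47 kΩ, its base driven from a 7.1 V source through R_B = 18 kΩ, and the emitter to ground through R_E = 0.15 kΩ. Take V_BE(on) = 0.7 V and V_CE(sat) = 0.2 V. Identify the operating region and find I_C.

Assume active: I_B = (7.1 − 0.7)/(18 + 201×0.15) = 0.133 mA, I_C = β·I_B = 26.6 mA.
Then V_CE = 7.2 − 26.6×0.47 − 26.7×0.15 = -9.3 V < 0.2 V — the active assumption fails.
Re-solve with V_CE = 0.2 V. KCL at the emitter: V_E/R_E = (V_BB−0.7−V_E)/R_B + (V_CC−0.2−V_E)/R_C, giving V_E = 1.72 V.
I_C = (V_CC − 0.2 − V_E)/R_C = (7 − 1.72)/0.47 = 11.2 mA.
Check: I_B = (6.4 − 1.72)/18 = 0.26 mA, and β·I_B = 52 mA > I_C, confirming saturation.

saturation; I_C ≈ 11 mA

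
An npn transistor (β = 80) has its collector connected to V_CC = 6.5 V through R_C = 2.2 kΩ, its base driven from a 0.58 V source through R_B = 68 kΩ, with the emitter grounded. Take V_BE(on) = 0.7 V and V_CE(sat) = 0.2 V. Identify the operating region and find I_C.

cutoff; I_C ≈ 0

V_BB = 0.58 V ≤ V_BE(on) = 0.7 V, so the base-emitter junction is not forward biased.
The transistor is in cutoff: I_B = I_C = 0.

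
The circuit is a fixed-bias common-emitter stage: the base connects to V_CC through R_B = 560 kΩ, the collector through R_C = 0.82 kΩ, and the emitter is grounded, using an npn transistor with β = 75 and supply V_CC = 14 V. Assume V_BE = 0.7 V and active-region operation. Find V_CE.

Base loop: V_CC = I_B·R_B + V_BE, so I_B = (14 − 0.7)/560 kΩ = 0.0238 mA.
In the active region I_C = β·I_B = 75 × 0.0238 = 1.78 mA.
Collector loop: V_CE = V_CC − I_C·R_C = 14 − 1.78×0.82 = 12.5 V.
Since V_CE = 12.5 V > V_CE(sat) ≈ 0.2 V, the transistor is in the active region as assumed.

V_CE ≈ 13 V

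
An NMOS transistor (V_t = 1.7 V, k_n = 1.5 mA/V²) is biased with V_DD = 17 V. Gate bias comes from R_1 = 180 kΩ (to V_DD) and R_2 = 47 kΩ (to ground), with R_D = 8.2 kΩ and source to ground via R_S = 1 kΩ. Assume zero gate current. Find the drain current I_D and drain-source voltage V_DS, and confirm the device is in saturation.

V_G = V_DD·R_2/(R_1+R_2) = 17×47/227 = 3.52 V.
Assume saturation: I_D = (k_n/2)(V_GS − V_t)² with V_GS = V_G − I_D·R_S = 3.52 − 1·I_D.
Substituting gives 0.75·I_D² − 3.73·I_D + 2.48 = 0, with roots I_D = 0.792 or 4.18 mA.
The root I_D = 4.18 mA gives V_GS = -0.661 V ≤ V_t, so take I_D = 0.792 mA.
Then V_GS = 2.73 V and V_DS = V_DD − I_D(R_D+R_S) = 17 − 0.792×9.2 = 9.71 V.
Saturation requires V_DS ≥ V_GS − V_t = 1.03 V; 9.71 ≥ 1.03 ✓.

I_D ≈ 0.79 mA, V_DS ≈ 9.7 V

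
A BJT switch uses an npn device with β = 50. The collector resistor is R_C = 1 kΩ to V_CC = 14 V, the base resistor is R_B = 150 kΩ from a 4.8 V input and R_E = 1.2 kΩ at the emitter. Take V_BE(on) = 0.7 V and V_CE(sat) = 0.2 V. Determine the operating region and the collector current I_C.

active; I_C ≈ 0.97 mA

Assume active. Base-emitter loop: I_B = (V_BB − V_BE)/(R_B + (β+1)R_E) = (4.8 − 0.7)/(150 + 51×1.2) = 0.0194 mA.
I_C = β·I_B = 50×0.0194 = 0.971 mA.
V_CE = V_CC − I_C·R_C − I_E·R_E = 14 − 0.971×1 − 0.99×1.2 = 11.8 V > V_CE(sat), so the active-region assumption holds.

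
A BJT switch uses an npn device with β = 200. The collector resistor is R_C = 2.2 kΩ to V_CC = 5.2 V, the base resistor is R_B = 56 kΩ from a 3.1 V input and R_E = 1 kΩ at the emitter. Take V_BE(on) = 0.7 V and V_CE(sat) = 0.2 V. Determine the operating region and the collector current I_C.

Assume active: I_B = (3.1 − 0.7)/(56 + 201×1) = 0.00934 mA, I_C = β·I_B = 1.87 mA.
Then V_CE = 5.2 − 1.87×2.2 − 1.88×1 = -0.786 V < 0.2 V — the active assumption fails.
Re-solve with V_CE = 0.2 V. KCL at the emitter: V_E/R_E = (V_BB−0.7−V_E)/R_B + (V_CC−0.2−V_E)/R_C, giving V_E = 1.57 V.
I_C = (V_CC − 0.2 − V_E)/R_C = (5 − 1.57)/2.2 = 1.56 mA.
Check: I_B = (2.4 − 1.57)/56 = 0.0148 mA, and β·I_B = 2.95 mA > I_C, confirming saturation.

saturation; I_C ≈ 1.6 mA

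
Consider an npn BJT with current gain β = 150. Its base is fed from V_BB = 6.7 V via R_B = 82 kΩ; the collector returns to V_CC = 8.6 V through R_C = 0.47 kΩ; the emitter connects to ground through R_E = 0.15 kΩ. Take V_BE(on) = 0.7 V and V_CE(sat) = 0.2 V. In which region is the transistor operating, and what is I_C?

active; I_C ≈ 8.6 mA

Assume active. Base-emitter loop: I_B = (V_BB − V_BE)/(R_B + (β+1)R_E) = (6.7 − 0.7)/(82 + 151×0.15) = 0.0573 mA.
I_C = β·I_B = 150×0.0573 = 8.6 mA.
V_CE = V_CC − I_C·R_C − I_E·R_E = 8.6 − 8.6×0.47 − 8.66×0.15 = 3.26 V > V_CE(sat), so the active-region assumption holds.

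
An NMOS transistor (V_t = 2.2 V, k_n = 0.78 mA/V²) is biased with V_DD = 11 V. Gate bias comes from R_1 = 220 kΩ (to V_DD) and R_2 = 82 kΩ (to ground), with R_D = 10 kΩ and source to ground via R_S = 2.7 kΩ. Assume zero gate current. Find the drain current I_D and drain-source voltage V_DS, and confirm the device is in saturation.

V_G = V_DD·R_2/(R_1+R_2) = 11×82/302 = 2.99 V.
Assume saturation: I_D = (k_n/2)(V_GS − V_t)² with V_GS = V_G − I_D·R_S = 2.99 − 2.7·I_D.
Substituting gives 2.84·I_D² − 2.66·I_D + 0.241 = 0, with roots I_D = 0.102 or 0.833 mA.
The root I_D = 0.833 mA gives V_GS = 0.739 V ≤ V_t, so take I_D = 0.102 mA.
Then V_GS = 2.71 V and V_DS = V_DD − I_D(R_D+R_S) = 11 − 0.102×12.7 = 9.7 V.
Saturation requires V_DS ≥ V_GS − V_t = 0.511 V; 9.7 ≥ 0.511 ✓.

I_D ≈ 0.1 mA, V_DS ≈ 9.7 V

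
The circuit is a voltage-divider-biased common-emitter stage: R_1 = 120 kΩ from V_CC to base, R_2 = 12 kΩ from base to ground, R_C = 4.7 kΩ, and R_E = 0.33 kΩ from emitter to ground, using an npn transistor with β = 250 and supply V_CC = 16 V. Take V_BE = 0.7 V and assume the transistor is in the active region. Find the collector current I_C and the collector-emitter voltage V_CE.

Thevenize the base divider: V_Th = V_CC·R_2/(R_1+R_2) = 16×12/132 = 1.45 V, R_Th = R_1‖R_2 = 10.9 kΩ.
Base-emitter loop: V_Th = I_B·R_Th + V_BE + (β+1)I_B·R_E, so I_B = (1.45 − 0.7) / (10.9 + 251×0.33) = 0.00805 mA.
I_C = β·I_B = 250×0.00805 = 2.01 mA, and I_E = (β+1)I_B = 2.02 mA.
V_CE = V_CC − I_C·R_C − I_E·R_E = 16 − 2.01×4.7 − 2.02×0.33 = 5.88 V.
V_CE = 5.88 V > 0.2 V confirms active-region operation.

I_C ≈ 2 mA, V_CE ≈ 5.9 V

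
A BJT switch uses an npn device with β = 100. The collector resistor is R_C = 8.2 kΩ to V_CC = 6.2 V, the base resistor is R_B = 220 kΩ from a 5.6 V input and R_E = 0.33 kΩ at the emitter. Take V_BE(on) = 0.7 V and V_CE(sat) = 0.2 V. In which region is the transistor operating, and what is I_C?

Assume active: I_B = (5.6 − 0.7)/(220 + 101×0.33) = 0.0193 mA, I_C = β·I_B = 1.93 mA.
Then V_CE = 6.2 − 1.93×8.2 − 1.95×0.33 = -10.3 V < 0.2 V — the active assumption fails.
Re-solve with V_CE = 0.2 V. KCL at the emitter: V_E/R_E = (V_BB−0.7−V_E)/R_B + (V_CC−0.2−V_E)/R_C, giving V_E = 0.239 V.
I_C = (V_CC − 0.2 − V_E)/R_C = (6 − 0.239)/8.2 = 0.703 mA.
Check: I_B = (4.9 − 0.239)/220 = 0.0212 mA, and β·I_B = 2.12 mA > I_C, confirming saturation.

saturation; I_C ≈ 0.7 mA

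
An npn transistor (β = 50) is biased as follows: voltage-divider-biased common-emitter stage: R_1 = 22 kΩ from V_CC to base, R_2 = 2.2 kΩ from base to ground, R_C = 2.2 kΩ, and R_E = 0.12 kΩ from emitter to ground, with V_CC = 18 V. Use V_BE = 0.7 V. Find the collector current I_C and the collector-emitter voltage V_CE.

Thevenize the base divider: V_Th = V_CC·R_2/(R_1+R_2) = 18×2.2/24.2 = 1.64 V, R_Th = R_1‖R_2 = 2 kΩ.
Base-emitter loop: V_Th = I_B·R_Th + V_BE + (β+1)I_B·R_E, so I_B = (1.64 − 0.7) / (2 + 51×0.12) = 0.115 mA.
I_C = β·I_B = 50×0.115 = 5.77 mA, and I_E = (β+1)I_B = 5.88 mA.
V_CE = V_CC − I_C·R_C − I_E·R_E = 18 − 5.77×2.2 − 5.88×0.12 = 4.61 V.
V_CE = 4.61 V > 0.2 V confirms active-region operation.

I_C ≈ 5.8 mA, V_CE ≈ 4.6 V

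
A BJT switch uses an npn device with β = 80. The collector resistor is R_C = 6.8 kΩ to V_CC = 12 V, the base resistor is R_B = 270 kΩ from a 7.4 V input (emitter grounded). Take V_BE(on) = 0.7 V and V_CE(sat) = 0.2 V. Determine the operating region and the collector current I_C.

Assume active: I_B = (7.4 − 0.7)/270 = 0.0248 mA, giving I_C = β·I_B = 1.99 mA.
But then V_CE = 12 − 1.99×6.8 = -1.5 V < V_CE(sat) = 0.2 V — impossible in the active region.
So the transistor is saturated. With V_CE = 0.2 V, I_C = (V_CC − 0.2)/R_C = 11.8/6.8 = 1.74 mA.
Check: β·I_B = 1.99 mA > I_C = 1.74 mA, confirming saturation.

saturation; I_C ≈ 1.7 mA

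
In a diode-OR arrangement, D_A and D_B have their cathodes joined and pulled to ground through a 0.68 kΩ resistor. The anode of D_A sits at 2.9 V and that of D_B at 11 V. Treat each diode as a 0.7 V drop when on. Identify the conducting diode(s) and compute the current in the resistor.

Assume both conduct. Then node N would need to be at both 2.9−0.7 = 2.2 V and 11−0.7 = 10.3 V, which is impossible.
Assume only D_B conducts: V_N = 11 − 0.7 = 10.3 V, so I_R = 10.3/0.68 = 15.1 mA.
Check D_A: its anode-to-cathode voltage is 2.9 − 10.3 = -7.4 V < 0.7 V, so it is off. The assumption is consistent.

Only D_B conducts; I_R ≈ 15 mA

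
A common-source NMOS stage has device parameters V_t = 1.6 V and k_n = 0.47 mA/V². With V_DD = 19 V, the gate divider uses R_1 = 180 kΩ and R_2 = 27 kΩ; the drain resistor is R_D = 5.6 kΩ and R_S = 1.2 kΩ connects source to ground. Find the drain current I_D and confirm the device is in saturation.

I_D ≈ 0.12 mA

V_G = V_DD·R_2/(R_1+R_2) = 19×27/207 = 2.48 V.
Assume saturation: I_D = (k_n/2)(V_GS − V_t)² with V_GS = V_G − I_D·R_S = 2.48 − 1.2·I_D.
Substituting gives 0.338·I_D² − 1.5·I_D + 0.181 = 0, with roots I_D = 0.125 or 4.29 mA.
The root I_D = 4.29 mA gives V_GS = -2.67 V ≤ V_t, so take I_D = 0.125 mA.
Then V_GS = 2.33 V and V_DS = V_DD − I_D(R_D+R_S) = 19 − 0.125×6.8 = 18.2 V.
Saturation requires V_DS ≥ V_GS − V_t = 0.729 V; 18.2 ≥ 0.729 ✓.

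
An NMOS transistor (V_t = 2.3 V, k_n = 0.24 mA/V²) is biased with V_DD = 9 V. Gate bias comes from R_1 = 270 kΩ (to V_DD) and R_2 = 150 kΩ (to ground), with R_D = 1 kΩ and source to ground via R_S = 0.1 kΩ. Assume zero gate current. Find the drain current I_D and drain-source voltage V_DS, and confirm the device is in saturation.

I_D ≈ 0.098 mA, V_DS ≈ 8.9 V

V_G = V_DD·R_2/(R_1+R_2) = 9×150/420 = 3.21 V.
Assume saturation: I_D = (k_n/2)(V_GS − V_t)² with V_GS = V_G − I_D·R_S = 3.21 − 0.1·I_D.
Substituting gives 0.0012·I_D² − 1.02·I_D + 0.1 = 0, with roots I_D = 0.0982 or 852 mA.
The root I_D = 852 mA gives V_GS = -81.9 V ≤ V_t, so take I_D = 0.0982 mA.
Then V_GS = 3.2 V and V_DS = V_DD − I_D(R_D+R_S) = 9 − 0.0982×1.1 = 8.89 V.
Saturation requires V_DS ≥ V_GS − V_t = 0.904 V; 8.89 ≥ 0.904 ✓.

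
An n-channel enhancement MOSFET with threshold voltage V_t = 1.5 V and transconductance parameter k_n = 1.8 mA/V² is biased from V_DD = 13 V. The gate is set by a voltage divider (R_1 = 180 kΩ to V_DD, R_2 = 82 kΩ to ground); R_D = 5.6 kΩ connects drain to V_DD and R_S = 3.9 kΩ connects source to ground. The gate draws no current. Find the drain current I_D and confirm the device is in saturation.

I_D ≈ 0.47 mA

V_G = V_DD·R_2/(R_1+R_2) = 13×82/262 = 4.07 V.
Assume saturation: I_D = (k_n/2)(V_GS − V_t)² with V_GS = V_G − I_D·R_S = 4.07 − 3.9·I_D.
Substituting gives 13.7·I_D² − 19·I_D + 5.94 = 0, with roots I_D = 0.473 or 0.918 mA.
The root I_D = 0.918 mA gives V_GS = 0.49 V ≤ V_t, so take I_D = 0.473 mA.
Then V_GS = 2.22 V and V_DS = V_DD − I_D(R_D+R_S) = 13 − 0.473×9.5 = 8.51 V.
Saturation requires V_DS ≥ V_GS − V_t = 0.725 V; 8.51 ≥ 0.725 ✓.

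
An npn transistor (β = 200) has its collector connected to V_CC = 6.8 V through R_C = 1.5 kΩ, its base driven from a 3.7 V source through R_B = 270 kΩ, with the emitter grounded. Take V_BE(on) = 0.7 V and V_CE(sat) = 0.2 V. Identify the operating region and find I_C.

active; I_C ≈ 2.2 mA

Assume active. Base-emitter loop: I_B = (V_BB − V_BE)/R_B = (3.7 − 0.7)/270 = 0.0111 mA.
I_C = β·I_B = 200×0.0111 = 2.22 mA.
V_CE = V_CC − I_C·R_C = 6.8 − 2.22×1.5 = 3.47 V > V_CE(sat), so the active-region assumption holds.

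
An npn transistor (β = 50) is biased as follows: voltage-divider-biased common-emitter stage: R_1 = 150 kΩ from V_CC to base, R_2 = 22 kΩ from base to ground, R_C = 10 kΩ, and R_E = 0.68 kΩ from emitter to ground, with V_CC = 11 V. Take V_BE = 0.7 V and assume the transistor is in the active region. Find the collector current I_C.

I_C ≈ 0.66 mA

Thevenize the base divider: V_Th = V_CC·R_2/(R_1+R_2) = 11×22/172 = 1.41 V, R_Th = R_1‖R_2 = 19.2 kΩ.
Base-emitter loop: V_Th = I_B·R_Th + V_BE + (β+1)I_B·R_E, so I_B = (1.41 − 0.7) / (19.2 + 51×0.68) = 0.0131 mA.
I_C = β·I_B = 50×0.0131 = 0.656 mA, and I_E = (β+1)I_B = 0.669 mA.
V_CE = V_CC − I_C·R_C − I_E·R_E = 11 − 0.656×10 − 0.669×0.68 = 3.98 V.
V_CE = 3.98 V > 0.2 V confirms active-region operation.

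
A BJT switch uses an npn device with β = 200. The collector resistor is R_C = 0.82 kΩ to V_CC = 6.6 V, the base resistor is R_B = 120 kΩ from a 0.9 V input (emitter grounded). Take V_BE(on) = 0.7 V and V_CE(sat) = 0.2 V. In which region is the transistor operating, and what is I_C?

active; I_C ≈ 0.33 mA

Assume active. Base-emitter loop: I_B = (V_BB − V_BE)/R_B = (0.9 − 0.7)/120 = 0.00167 mA.
I_C = β·I_B = 200×0.00167 = 0.333 mA.
V_CE = V_CC − I_C·R_C = 6.6 − 0.333×0.82 = 6.33 V > V_CE(sat), so the active-region assumption holds.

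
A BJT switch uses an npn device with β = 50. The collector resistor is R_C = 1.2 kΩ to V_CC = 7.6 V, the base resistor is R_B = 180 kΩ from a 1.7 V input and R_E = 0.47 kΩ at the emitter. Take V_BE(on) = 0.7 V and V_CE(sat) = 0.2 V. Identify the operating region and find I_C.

active; I_C ≈ 0.25 mA

Assume active. Base-emitter loop: I_B = (V_BB − V_BE)/(R_B + (β+1)R_E) = (1.7 − 0.7)/(180 + 51×0.47) = 0.0049 mA.
I_C = β·I_B = 50×0.0049 = 0.245 mA.
V_CE = V_CC − I_C·R_C − I_E·R_E = 7.6 − 0.245×1.2 − 0.25×0.47 = 7.19 V > V_CE(sat), so the active-region assumption holds.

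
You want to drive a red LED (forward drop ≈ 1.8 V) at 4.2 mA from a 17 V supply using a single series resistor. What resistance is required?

The resistor drops V_S − V_D = 17 − 1.8 = 15.2 V at 4.2 mA.
R = 15.2 V / 4.2 mA = 3.62 kΩ.

R ≈ 3.6 kΩ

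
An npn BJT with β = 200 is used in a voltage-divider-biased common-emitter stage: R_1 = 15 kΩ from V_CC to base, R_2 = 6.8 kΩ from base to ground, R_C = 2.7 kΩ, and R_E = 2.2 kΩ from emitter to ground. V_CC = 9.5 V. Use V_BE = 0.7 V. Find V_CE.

V_CE ≈ 4.5 V

Thevenize the base divider: V_Th = V_CC·R_2/(R_1+R_2) = 9.5×6.8/21.8 = 2.96 V, R_Th = R_1‖R_2 = 4.68 kΩ.
Base-emitter loop: V_Th = I_B·R_Th + V_BE + (β+1)I_B·R_E, so I_B = (2.96 − 0.7) / (4.68 + 201×2.2) = 0.00506 mA.
I_C = β·I_B = 200×0.00506 = 1.01 mA, and I_E = (β+1)I_B = 1.02 mA.
V_CE = V_CC − I_C·R_C − I_E·R_E = 9.5 − 1.01×2.7 − 1.02×2.2 = 4.53 V.
V_CE = 4.53 V > 0.2 V confirms active-region operation.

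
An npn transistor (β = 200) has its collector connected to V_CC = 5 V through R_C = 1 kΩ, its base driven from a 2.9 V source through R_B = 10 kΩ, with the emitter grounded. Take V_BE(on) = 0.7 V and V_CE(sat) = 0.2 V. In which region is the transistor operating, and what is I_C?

saturation; I_C ≈ 4.8 mA

Assume active: I_B = (2.9 − 0.7)/10 = 0.22 mA, giving I_C = β·I_B = 44 mA.
But then V_CE = 5 − 44×1 = -39 V < V_CE(sat) = 0.2 V — impossible in the active region.
So the transistor is saturated. With V_CE = 0.2 V, I_C = (V_CC − 0.2)/R_C = 4.8/1 = 4.8 mA.
Check: β·I_B = 44 mA > I_C = 4.8 mA, confirming saturation.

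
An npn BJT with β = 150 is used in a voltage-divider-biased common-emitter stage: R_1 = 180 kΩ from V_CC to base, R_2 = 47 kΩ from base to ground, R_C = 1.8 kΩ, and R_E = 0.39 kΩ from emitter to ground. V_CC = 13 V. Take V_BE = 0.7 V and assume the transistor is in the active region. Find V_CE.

Thevenize the base divider: V_Th = V_CC·R_2/(R_1+R_2) = 13×47/227 = 2.69 V, R_Th = R_1‖R_2 = 37.3 kΩ.
Base-emitter loop: V_Th = I_B·R_Th + V_BE + (β+1)I_B·R_E, so I_B = (2.69 − 0.7) / (37.3 + 151×0.39) = 0.0207 mA.
I_C = β·I_B = 150×0.0207 = 3.11 mA, and I_E = (β+1)I_B = 3.13 mA.
V_CE = V_CC − I_C·R_C − I_E·R_E = 13 − 3.11×1.8 − 3.13×0.39 = 6.19 V.
V_CE = 6.19 V > 0.2 V confirms active-region operation.

V_CE ≈ 6.2 V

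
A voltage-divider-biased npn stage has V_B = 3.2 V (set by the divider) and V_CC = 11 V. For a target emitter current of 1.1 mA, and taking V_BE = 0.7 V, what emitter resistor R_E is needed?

R_E ≈ 2.3 kΩ

V_E = V_B − V_BE = 3.2 − 0.7 = 2.5 V.
R_E = V_E / I_E = 2.5 / 1.1 = 2.27 kΩ.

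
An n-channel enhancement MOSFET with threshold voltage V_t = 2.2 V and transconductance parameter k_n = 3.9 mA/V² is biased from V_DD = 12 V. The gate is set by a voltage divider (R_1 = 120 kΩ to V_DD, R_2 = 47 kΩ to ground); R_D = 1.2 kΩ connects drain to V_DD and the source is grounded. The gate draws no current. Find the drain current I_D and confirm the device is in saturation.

V_G = V_DD·R_2/(R_1+R_2) = 12×47/167 = 3.38 V. With the source grounded, V_GS = V_G = 3.38 V.
Assume saturation: I_D = (k_n/2)(V_GS − V_t)² = (3.9/2)×(3.38 − 2.2)² = 1.95×1.18² = 2.7 mA.
V_DS = V_DD − I_D·R_D = 12 − 2.7×1.2 = 8.76 V.
Saturation requires V_DS ≥ V_GS − V_t = 1.18 V; 8.76 ≥ 1.18 ✓.

I_D ≈ 2.7 mA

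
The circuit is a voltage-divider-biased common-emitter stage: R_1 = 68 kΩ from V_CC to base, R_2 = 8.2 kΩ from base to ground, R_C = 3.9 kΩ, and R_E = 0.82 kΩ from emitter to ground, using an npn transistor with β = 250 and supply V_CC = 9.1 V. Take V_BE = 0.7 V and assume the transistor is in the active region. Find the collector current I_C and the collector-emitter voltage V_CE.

I_C ≈ 0.33 mA, V_CE ≈ 7.6 V

Thevenize the base divider: V_Th = V_CC·R_2/(R_1+R_2) = 9.1×8.2/76.2 = 0.979 V, R_Th = R_1‖R_2 = 7.32 kΩ.
Base-emitter loop: V_Th = I_B·R_Th + V_BE + (β+1)I_B·R_E, so I_B = (0.979 − 0.7) / (7.32 + 251×0.82) = 0.00131 mA.
I_C = β·I_B = 250×0.00131 = 0.328 mA, and I_E = (β+1)I_B = 0.329 mA.
V_CE = V_CC − I_C·R_C − I_E·R_E = 9.1 − 0.328×3.9 − 0.329×0.82 = 7.55 V.
V_CE = 7.55 V > 0.2 V confirms active-region operation.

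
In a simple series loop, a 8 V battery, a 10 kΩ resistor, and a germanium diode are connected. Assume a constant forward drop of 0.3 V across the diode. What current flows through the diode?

I ≈ 0.77 mA

KVL around the loop: 8 = V_D + I·R = 0.3 + I × 10 kΩ.
So I = (8 − 0.3) / 10 kΩ = 7.7 / 10 = 0.77 mA.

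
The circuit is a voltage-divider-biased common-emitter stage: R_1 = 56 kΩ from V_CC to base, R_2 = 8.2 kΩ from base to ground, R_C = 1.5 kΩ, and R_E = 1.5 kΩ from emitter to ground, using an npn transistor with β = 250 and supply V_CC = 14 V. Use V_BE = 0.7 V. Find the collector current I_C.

Thevenize the base divider: V_Th = V_CC·R_2/(R_1+R_2) = 14×8.2/64.2 = 1.79 V, R_Th = R_1‖R_2 = 7.15 kΩ.
Base-emitter loop: V_Th = I_B·R_Th + V_BE + (β+1)I_B·R_E, so I_B = (1.79 − 0.7) / (7.15 + 251×1.5) = 0.00284 mA.
I_C = β·I_B = 250×0.00284 = 0.709 mA, and I_E = (β+1)I_B = 0.712 mA.
V_CE = V_CC − I_C·R_C − I_E·R_E = 14 − 0.709×1.5 − 0.712×1.5 = 11.9 V.
V_CE = 11.9 V > 0.2 V confirms active-region operation.

I_C ≈ 0.71 mA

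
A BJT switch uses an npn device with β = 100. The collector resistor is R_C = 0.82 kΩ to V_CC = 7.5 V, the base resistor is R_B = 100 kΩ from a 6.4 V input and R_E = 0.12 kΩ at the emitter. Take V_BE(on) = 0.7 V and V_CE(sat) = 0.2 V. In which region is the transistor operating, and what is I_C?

active; I_C ≈ 5.1 mA

Assume active. Base-emitter loop: I_B = (V_BB − V_BE)/(R_B + (β+1)R_E) = (6.4 − 0.7)/(100 + 101×0.12) = 0.0508 mA.
I_C = β·I_B = 100×0.0508 = 5.08 mA.
V_CE = V_CC − I_C·R_C − I_E·R_E = 7.5 − 5.08×0.82 − 5.13×0.12 = 2.72 V > V_CE(sat), so the active-region assumption holds.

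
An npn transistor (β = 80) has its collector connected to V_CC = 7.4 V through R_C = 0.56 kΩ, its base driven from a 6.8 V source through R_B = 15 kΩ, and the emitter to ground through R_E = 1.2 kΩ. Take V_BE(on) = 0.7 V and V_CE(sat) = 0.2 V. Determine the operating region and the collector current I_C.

Assume active: I_B = (6.8 − 0.7)/(15 + 81×1.2) = 0.0544 mA, I_C = β·I_B = 4.35 mA.
Then V_CE = 7.4 − 4.35×0.56 − 4.4×1.2 = -0.32 V < 0.2 V — the active assumption fails.
Re-solve with V_CE = 0.2 V. KCL at the emitter: V_E/R_E = (V_BB−0.7−V_E)/R_B + (V_CC−0.2−V_E)/R_C, giving V_E = 4.94 V.
I_C = (V_CC − 0.2 − V_E)/R_C = (7.2 − 4.94)/0.56 = 4.04 mA.
Check: I_B = (6.1 − 4.94)/15 = 0.0774 mA, and β·I_B = 6.19 mA > I_C, confirming saturation.

saturation; I_C ≈ 4 mA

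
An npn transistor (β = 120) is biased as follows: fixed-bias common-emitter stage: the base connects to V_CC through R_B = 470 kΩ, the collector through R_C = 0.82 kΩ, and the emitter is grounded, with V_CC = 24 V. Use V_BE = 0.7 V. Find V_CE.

V_CE ≈ 19 V

Base loop: V_CC = I_B·R_B + V_BE, so I_B = (24 − 0.7)/470 kΩ = 0.0496 mA.
In the active region I_C = β·I_B = 120 × 0.0496 = 5.95 mA.
Collector loop: V_CE = V_CC − I_C·R_C = 24 − 5.95×0.82 = 19.1 V.
Since V_CE = 19.1 V > V_CE(sat) ≈ 0.2 V, the transistor is in the active region as assumed.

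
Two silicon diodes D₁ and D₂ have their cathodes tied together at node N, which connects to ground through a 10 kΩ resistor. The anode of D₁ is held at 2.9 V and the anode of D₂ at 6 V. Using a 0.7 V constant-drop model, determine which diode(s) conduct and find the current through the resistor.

Assume both conduct. Then node N would need to be at both 2.9−0.7 = 2.2 V and 6−0.7 = 5.3 V, which is impossible.
Assume only D₂ conducts: V_N = 6 − 0.7 = 5.3 V, so I_R = 5.3/10 = 0.53 mA.
Check D₁: its anode-to-cathode voltage is 2.9 − 5.3 = -2.4 V < 0.7 V, so it is off. The assumption is consistent.

Only D₂ conducts; I_R ≈ 0.53 mA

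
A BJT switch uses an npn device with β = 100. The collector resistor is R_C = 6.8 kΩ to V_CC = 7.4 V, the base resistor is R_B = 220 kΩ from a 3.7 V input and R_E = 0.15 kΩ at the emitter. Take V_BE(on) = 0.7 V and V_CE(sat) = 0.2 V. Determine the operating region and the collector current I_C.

Assume active: I_B = (3.7 − 0.7)/(220 + 101×0.15) = 0.0128 mA, I_C = β·I_B = 1.28 mA.
Then V_CE = 7.4 − 1.28×6.8 − 1.29×0.15 = -1.47 V < 0.2 V — the active assumption fails.
Re-solve with V_CE = 0.2 V. KCL at the emitter: V_E/R_E = (V_BB−0.7−V_E)/R_B + (V_CC−0.2−V_E)/R_C, giving V_E = 0.157 V.
I_C = (V_CC − 0.2 − V_E)/R_C = (7.2 − 0.157)/6.8 = 1.04 mA.
Check: I_B = (3 − 0.157)/220 = 0.0129 mA, and β·I_B = 1.29 mA > I_C, confirming saturation.

saturation; I_C ≈ 1 mA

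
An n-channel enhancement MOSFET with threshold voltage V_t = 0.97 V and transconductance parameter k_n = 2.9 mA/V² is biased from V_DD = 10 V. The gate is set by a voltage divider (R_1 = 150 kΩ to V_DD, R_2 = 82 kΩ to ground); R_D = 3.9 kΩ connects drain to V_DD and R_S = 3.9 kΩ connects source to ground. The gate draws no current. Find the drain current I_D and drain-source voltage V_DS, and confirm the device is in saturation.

I_D ≈ 0.51 mA, V_DS ≈ 6.1 V

V_G = V_DD·R_2/(R_1+R_2) = 10×82/232 = 3.53 V.
Assume saturation: I_D = (k_n/2)(V_GS − V_t)² with V_GS = V_G − I_D·R_S = 3.53 − 3.9·I_D.
Substituting gives 22.1·I_D² − 30·I_D + 9.54 = 0, with roots I_D = 0.506 or 0.854 mA.
The root I_D = 0.854 mA gives V_GS = 0.202 V ≤ V_t, so take I_D = 0.506 mA.
Then V_GS = 1.56 V and V_DS = V_DD − I_D(R_D+R_S) = 10 − 0.506×7.8 = 6.05 V.
Saturation requires V_DS ≥ V_GS − V_t = 0.591 V; 6.05 ≥ 0.591 ✓.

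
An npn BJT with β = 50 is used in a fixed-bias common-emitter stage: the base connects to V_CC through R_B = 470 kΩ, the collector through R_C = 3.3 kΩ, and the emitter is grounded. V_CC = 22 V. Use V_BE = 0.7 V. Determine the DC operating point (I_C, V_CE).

I_C ≈ 2.3 mA, V_CE ≈ 15 V

Base loop: V_CC = I_B·R_B + V_BE, so I_B = (22 − 0.7)/470 kΩ = 0.0453 mA.
In the active region I_C = β·I_B = 50 × 0.0453 = 2.27 mA.
Collector loop: V_CE = V_CC − I_C·R_C = 22 − 2.27×3.3 = 14.5 V.
Since V_CE = 14.5 V > V_CE(sat) ≈ 0.2 V, the transistor is in the active region as assumed.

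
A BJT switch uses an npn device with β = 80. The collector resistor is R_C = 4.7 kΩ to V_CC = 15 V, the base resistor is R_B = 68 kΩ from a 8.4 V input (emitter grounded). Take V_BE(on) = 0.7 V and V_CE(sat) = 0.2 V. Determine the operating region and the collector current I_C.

saturation; I_C ≈ 3.1 mA

Assume active: I_B = (8.4 − 0.7)/68 = 0.113 mA, giving I_C = β·I_B = 9.06 mA.
But then V_CE = 15 − 9.06×4.7 = -27.6 V < V_CE(sat) = 0.2 V — impossible in the active region.
So the transistor is saturated. With V_CE = 0.2 V, I_C = (V_CC − 0.2)/R_C = 14.8/4.7 = 3.15 mA.
Check: β·I_B = 9.06 mA > I_C = 3.15 mA, confirming saturation.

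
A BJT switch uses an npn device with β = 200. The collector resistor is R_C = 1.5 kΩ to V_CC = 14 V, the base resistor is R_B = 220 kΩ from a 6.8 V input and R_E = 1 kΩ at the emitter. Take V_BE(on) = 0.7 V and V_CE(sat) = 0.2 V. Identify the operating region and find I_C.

Assume active. Base-emitter loop: I_B = (V_BB − V_BE)/(R_B + (β+1)R_E) = (6.8 − 0.7)/(220 + 201×1) = 0.0145 mA.
I_C = β·I_B = 200×0.0145 = 2.9 mA.
V_CE = V_CC − I_C·R_C − I_E·R_E = 14 − 2.9×1.5 − 2.91×1 = 6.74 V > V_CE(sat), so the active-region assumption holds.

active; I_C ≈ 2.9 mA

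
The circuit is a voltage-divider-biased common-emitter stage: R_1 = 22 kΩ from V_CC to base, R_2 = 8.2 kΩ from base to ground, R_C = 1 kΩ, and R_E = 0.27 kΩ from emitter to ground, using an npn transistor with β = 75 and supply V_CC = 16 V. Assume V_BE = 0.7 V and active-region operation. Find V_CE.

V_CE ≈ 2.9 V

Thevenize the base divider: V_Th = V_CC·R_2/(R_1+R_2) = 16×8.2/30.2 = 4.34 V, R_Th = R_1‖R_2 = 5.97 kΩ.
Base-emitter loop: V_Th = I_B·R_Th + V_BE + (β+1)I_B·R_E, so I_B = (4.34 − 0.7) / (5.97 + 76×0.27) = 0.138 mA.
I_C = β·I_B = 75×0.138 = 10.3 mA, and I_E = (β+1)I_B = 10.5 mA.
V_CE = V_CC − I_C·R_C − I_E·R_E = 16 − 10.3×1 − 10.5×0.27 = 2.86 V.
V_CE = 2.86 V > 0.2 V confirms active-region operation.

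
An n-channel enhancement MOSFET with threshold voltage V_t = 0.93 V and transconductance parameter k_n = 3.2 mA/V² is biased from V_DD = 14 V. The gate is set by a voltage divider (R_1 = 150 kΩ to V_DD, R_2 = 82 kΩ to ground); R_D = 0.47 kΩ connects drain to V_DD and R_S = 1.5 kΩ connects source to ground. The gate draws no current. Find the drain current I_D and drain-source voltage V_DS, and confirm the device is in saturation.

I_D ≈ 1.9 mA, V_DS ≈ 10 V

V_G = V_DD·R_2/(R_1+R_2) = 14×82/232 = 4.95 V.
Assume saturation: I_D = (k_n/2)(V_GS − V_t)² with V_GS = V_G − I_D·R_S = 4.95 − 1.5·I_D.
Substituting gives 3.6·I_D² − 20.3·I_D + 25.8 = 0, with roots I_D = 1.94 or 3.69 mA.
The root I_D = 3.69 mA gives V_GS = -0.589 V ≤ V_t, so take I_D = 1.94 mA.
Then V_GS = 2.03 V and V_DS = V_DD − I_D(R_D+R_S) = 14 − 1.94×1.97 = 10.2 V.
Saturation requires V_DS ≥ V_GS − V_t = 1.1 V; 10.2 ≥ 1.1 ✓.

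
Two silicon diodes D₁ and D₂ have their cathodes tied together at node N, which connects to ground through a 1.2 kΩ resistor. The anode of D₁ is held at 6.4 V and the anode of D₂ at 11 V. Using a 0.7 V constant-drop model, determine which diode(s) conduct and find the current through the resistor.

Only D₂ conducts; I_R ≈ 8.6 mA

Assume both conduct. Then node N would need to be at both 6.4−0.7 = 5.7 V and 11−0.7 = 10.3 V, which is impossible.
Assume only D₂ conducts: V_N = 11 − 0.7 = 10.3 V, so I_R = 10.3/1.2 = 8.58 mA.
Check D₁: its anode-to-cathode voltage is 6.4 − 10.3 = -3.9 V < 0.7 V, so it is off. The assumption is consistent.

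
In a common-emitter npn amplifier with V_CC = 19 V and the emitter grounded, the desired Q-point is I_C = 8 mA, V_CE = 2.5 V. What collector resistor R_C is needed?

R_C ≈ 2.1 kΩ

Collector loop: V_CC = I_C·R_C + V_CE.
R_C = (V_CC − V_CE)/I_C = (19 − 2.5)/8 = 2.06 kΩ.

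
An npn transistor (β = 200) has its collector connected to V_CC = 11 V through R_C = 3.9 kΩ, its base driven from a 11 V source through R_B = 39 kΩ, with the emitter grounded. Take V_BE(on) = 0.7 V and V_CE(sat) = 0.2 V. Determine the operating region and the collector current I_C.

saturation; I_C ≈ 2.8 mA

Assume active: I_B = (11 − 0.7)/39 = 0.264 mA, giving I_C = β·I_B = 52.8 mA.
But then V_CE = 11 − 52.8×3.9 = -195 V < V_CE(sat) = 0.2 V — impossible in the active region.
So the transistor is saturated. With V_CE = 0.2 V, I_C = (V_CC − 0.2)/R_C = 10.8/3.9 = 2.77 mA.
Check: β·I_B = 52.8 mA > I_C = 2.77 mA, confirming saturation.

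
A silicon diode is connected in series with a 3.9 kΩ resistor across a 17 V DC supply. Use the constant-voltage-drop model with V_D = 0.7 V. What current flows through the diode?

I ≈ 4.2 mA

KVL around the loop: 17 = V_D + I·R = 0.7 + I × 3.9 kΩ.
So I = (17 − 0.7) / 3.9 kΩ = 16.3 / 3.9 = 4.18 mA.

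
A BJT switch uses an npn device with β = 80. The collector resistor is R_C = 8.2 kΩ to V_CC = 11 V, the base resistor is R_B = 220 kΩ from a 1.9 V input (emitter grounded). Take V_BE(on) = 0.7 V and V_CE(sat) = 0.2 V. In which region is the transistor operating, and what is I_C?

active; I_C ≈ 0.44 mA

Assume active. Base-emitter loop: I_B = (V_BB − V_BE)/R_B = (1.9 − 0.7)/220 = 0.00545 mA.
I_C = β·I_B = 80×0.00545 = 0.436 mA.
V_CE = V_CC − I_C·R_C = 11 − 0.436×8.2 = 7.42 V > V_CE(sat), so the active-region assumption holds.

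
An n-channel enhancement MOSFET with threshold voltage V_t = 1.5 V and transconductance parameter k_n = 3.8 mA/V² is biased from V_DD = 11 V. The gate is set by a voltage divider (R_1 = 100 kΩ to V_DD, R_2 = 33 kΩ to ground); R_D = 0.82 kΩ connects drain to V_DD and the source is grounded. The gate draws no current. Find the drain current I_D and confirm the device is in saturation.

V_G = V_DD·R_2/(R_1+R_2) = 11×33/133 = 2.73 V. With the source grounded, V_GS = V_G = 2.73 V.
Assume saturation: I_D = (k_n/2)(V_GS − V_t)² = (3.8/2)×(2.73 − 1.5)² = 1.9×1.23² = 2.87 mA.
V_DS = V_DD − I_D·R_D = 11 − 2.87×0.82 = 8.65 V.
Saturation requires V_DS ≥ V_GS − V_t = 1.23 V; 8.65 ≥ 1.23 ✓.

I_D ≈ 2.9 mA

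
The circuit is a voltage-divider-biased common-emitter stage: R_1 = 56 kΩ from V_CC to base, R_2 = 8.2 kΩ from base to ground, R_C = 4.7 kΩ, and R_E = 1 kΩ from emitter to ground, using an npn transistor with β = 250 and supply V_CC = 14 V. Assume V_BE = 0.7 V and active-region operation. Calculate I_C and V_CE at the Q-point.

I_C ≈ 1.1 mA, V_CE ≈ 8 V

Thevenize the base divider: V_Th = V_CC·R_2/(R_1+R_2) = 14×8.2/64.2 = 1.79 V, R_Th = R_1‖R_2 = 7.15 kΩ.
Base-emitter loop: V_Th = I_B·R_Th + V_BE + (β+1)I_B·R_E, so I_B = (1.79 − 0.7) / (7.15 + 251×1) = 0.00422 mA.
I_C = β·I_B = 250×0.00422 = 1.05 mA, and I_E = (β+1)I_B = 1.06 mA.
V_CE = V_CC − I_C·R_C − I_E·R_E = 14 − 1.05×4.7 − 1.06×1 = 7.99 V.
V_CE = 7.99 V > 0.2 V confirms active-region operation.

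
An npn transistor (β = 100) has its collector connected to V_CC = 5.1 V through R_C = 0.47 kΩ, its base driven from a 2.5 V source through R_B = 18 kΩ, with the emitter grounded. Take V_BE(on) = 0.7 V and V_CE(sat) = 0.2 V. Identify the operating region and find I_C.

active; I_C ≈ 10 mA

Assume active. Base-emitter loop: I_B = (V_BB − V_BE)/R_B = (2.5 − 0.7)/18 = 0.1 mA.
I_C = β·I_B = 100×0.1 = 10 mA.
V_CE = V_CC − I_C·R_C = 5.1 − 10×0.47 = 0.4 V > V_CE(sat), so the active-region assumption holds.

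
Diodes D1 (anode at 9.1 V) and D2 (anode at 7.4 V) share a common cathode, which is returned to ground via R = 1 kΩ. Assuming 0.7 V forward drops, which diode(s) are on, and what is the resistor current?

Only D1 conducts; I_R ≈ 8.4 mA

Assume both conduct. Then node N would need to be at both 9.1−0.7 = 8.4 V and 7.4−0.7 = 6.7 V, which is impossible.
Assume only D1 conducts: V_N = 9.1 − 0.7 = 8.4 V, so I_R = 8.4/1 = 8.4 mA.
Check D2: its anode-to-cathode voltage is 7.4 − 8.4 = -1 V < 0.7 V, so it is off. The assumption is consistent.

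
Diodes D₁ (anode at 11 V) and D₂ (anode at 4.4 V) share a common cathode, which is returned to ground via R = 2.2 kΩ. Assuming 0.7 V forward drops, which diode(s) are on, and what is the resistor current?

Assume both conduct. Then node N would need to be at both 11−0.7 = 10.3 V and 4.4−0.7 = 3.7 V, which is impossible.
Assume only D₁ conducts: V_N = 11 − 0.7 = 10.3 V, so I_R = 10.3/2.2 = 4.68 mA.
Check D₂: its anode-to-cathode voltage is 4.4 − 10.3 = -5.9 V < 0.7 V, so it is off. The assumption is consistent.

Only D₁ conducts; I_R ≈ 4.7 mA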